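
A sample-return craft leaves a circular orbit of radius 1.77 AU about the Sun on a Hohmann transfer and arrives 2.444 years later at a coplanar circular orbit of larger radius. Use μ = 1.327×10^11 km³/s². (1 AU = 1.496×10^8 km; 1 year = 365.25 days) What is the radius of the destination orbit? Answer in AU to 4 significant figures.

In km: r₁ = 1.77 × 1.496×10^8 = 2.64792×10^8 km.
Transfer time t = 2.444 years × 365.25 × 86400 s = 7.71267744×10^7 s, and t = π√(a_t³/μ).
So a_t = (μ t²/π²)^(1/3) = (1.327×10^11 × (7.71267744×10^7)² / π²)^(1/3) = 4.3085×10^8 km.
Since a_t = (r₁ + r₂)/2, r₂ = 2a_t − r₁ = 2×4.3085×10^8 − 2.64792×10^8 = 5.96908×10^8 km.
In AU: r₂ = 5.96908×10^8 / 1.496×10^8 = 3.990 AU.

r₂ = 3.990 AU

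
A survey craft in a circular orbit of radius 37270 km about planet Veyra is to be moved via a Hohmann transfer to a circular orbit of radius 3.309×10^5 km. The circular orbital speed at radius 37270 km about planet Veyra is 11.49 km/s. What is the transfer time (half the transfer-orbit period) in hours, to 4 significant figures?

t = 31.07 hours

From the circular-orbit relation v² = μ/r at r = 37270 km: μ = v²r = (11.49)² × 37270 = 4.92039×10^6 km³/s².
The Hohmann ellipse has a_t = (r₁ + r₂)/2 = 1.84085×10^5 km.
Transfer time t = π√(a_t³/μ) = π√((1.84085×10^5)³ / 4.92039×10^6) = 1.1186×10^5 s.
Converting: 1.1186×10^5 s ÷ 3600 s/hour = 31.07 hours.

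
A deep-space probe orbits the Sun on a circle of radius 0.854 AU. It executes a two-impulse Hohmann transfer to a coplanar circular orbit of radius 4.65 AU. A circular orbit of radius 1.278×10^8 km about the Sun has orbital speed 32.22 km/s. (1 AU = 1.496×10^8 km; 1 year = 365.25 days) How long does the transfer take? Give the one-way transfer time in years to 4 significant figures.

From the circular-orbit relation v² = μ/r at r = 1.278×10^8 km: μ = v²r = (32.22)² × 1.278×10^8 = 1.32673×10^11 km³/s².
In km: r₁ = 0.854 × 1.496×10^8 = 1.277584×10^8 km; r₂ = 4.65 × 1.496×10^8 = 6.9564×10^8 km.
Transfer-ellipse semi-major axis a_t = (r₁ + r₂)/2 = (1.277584×10^8 + 6.9564×10^8)/2 = 4.116992×10^8 km.
Transfer time t = π√(a_t³/μ) = π√((4.116992×10^8)³ / 1.32673×10^11) = 7.205×10^7 s.
Converting: 7.205×10^7 s ÷ 3.15576×10^7 s/year (365.25 × 86400) = 2.283 years.

t = 2.283 years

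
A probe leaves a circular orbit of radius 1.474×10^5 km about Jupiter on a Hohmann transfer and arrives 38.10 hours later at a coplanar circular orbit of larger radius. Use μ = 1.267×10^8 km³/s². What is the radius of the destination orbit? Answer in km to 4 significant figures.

r₂ = 1.098×10^6 km

Transfer time t = 38.10 hours = 1.3716×10^5 s, and t = π√(a_t³/μ).
So a_t = (μ t²/π²)^(1/3) = (1.267×10^8 × (1.3716×10^5)² / π²)^(1/3) = 6.2275×10^5 km.
Since a_t = (r₁ + r₂)/2, r₂ = 2a_t − r₁ = 2×6.2275×10^5 − 1.474×10^5 = 1.0981×10^6 km.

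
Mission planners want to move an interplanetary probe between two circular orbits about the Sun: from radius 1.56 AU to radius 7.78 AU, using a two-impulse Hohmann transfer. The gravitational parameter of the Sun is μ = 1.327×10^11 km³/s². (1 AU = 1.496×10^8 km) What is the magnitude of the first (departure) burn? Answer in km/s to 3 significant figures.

Δv₁ = 6.93 km/s

In km: r₁ = 1.56 × 1.496×10^8 = 2.33376×10^8 km; r₂ = 7.78 × 1.496×10^8 = 1.163888×10^9 km.
The Hohmann ellipse has a_t = (r₁ + r₂)/2 = 6.98632×10^8 km.
On the circular orbit at r = 2.33376×10^8 km, v_c = √(μ/r) = 23.846 km/s.
Vis-viva on the transfer ellipse at r = 2.33376×10^8 km gives v_t = √[μ(2/r − 1/a_t)] = 30.778 km/s.
Δv₁ = |v_t − v_c| = |30.778 − 23.846| = 6.932 km/s.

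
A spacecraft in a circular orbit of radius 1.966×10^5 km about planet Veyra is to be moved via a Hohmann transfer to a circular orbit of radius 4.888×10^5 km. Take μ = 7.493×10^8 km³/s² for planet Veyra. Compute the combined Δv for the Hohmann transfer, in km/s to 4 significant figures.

Δv = 21.49 km/s

Transfer-ellipse semi-major axis a_t = (r₁ + r₂)/2 = (1.966×10^5 + 4.888×10^5)/2 = 3.427×10^5 km.
Circular speed at r₁: v₁ = √(μ/r₁) = √(7.493×10^8/1.966×10^5) = 61.74 km/s.
Transfer-orbit speed at r₁ (vis-viva equation): v_p = √[μ(2/r₁ − 1/a_t)] = 73.73 km/s.
First burn Δv₁ = |v_p − v₁| = 11.99 km/s.
Circular speed at r₂: v₂ = √(μ/r₂) = 39.153 km/s.
Transfer-orbit speed at r₂: v_a = √[μ(2/r₂ − 1/a_t)] = 29.655 km/s.
Second burn Δv₂ = |v₂ − v_a| = 9.498 km/s.
Δv = Δv₁ + Δv₂ = 11.99 + 9.498 = 21.49 km/s.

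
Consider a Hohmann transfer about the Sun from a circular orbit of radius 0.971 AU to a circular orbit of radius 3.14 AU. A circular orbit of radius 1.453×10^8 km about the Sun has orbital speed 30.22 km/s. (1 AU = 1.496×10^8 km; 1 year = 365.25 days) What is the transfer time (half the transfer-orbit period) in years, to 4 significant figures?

t = 1.474 years

From the circular-orbit relation v² = μ/r at r = 1.453×10^8 km: μ = v²r = (30.22)² × 1.453×10^8 = 1.32695×10^11 km³/s².
In km: r₁ = 0.971 × 1.496×10^8 = 1.452616×10^8 km; r₂ = 3.14 × 1.496×10^8 = 4.69744×10^8 km.
Transfer-ellipse semi-major axis a_t = (r₁ + r₂)/2 = (1.452616×10^8 + 4.69744×10^8)/2 = 3.075028×10^8 km.
By Kepler's third law the transfer-orbit period is T = 2π√(a_t³/μ), so t = T/2 = 4.6505×10^7 s.
Converting: 4.6505×10^7 s ÷ 3.15576×10^7 s/year (365.25 × 86400) = 1.474 years.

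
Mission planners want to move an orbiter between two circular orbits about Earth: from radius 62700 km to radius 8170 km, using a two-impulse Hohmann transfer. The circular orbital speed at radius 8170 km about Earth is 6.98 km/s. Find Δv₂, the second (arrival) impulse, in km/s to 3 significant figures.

From the circular-orbit relation v² = μ/r at r = 8170 km: μ = v²r = (6.98)² × 8170 = 3.98046×10^5 km³/s².
Transfer-ellipse semi-major axis a_t = (r₁ + r₂)/2 = (62700 + 8170)/2 = 35435 km.
On the circular orbit at r = 8170 km, v_c = √(μ/r) = 6.980 km/s.
Vis-viva on the transfer ellipse at r = 8170 km gives v_t = √[μ(2/r − 1/a_t)] = 9.285 km/s.
Δv₂ = |v_t − v_c| = |9.285 − 6.980| = 2.305 km/s.

Δv₂ = 2.30 km/s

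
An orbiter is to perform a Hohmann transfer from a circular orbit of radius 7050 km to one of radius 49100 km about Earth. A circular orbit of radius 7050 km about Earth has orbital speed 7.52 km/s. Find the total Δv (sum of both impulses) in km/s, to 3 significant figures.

From the circular-orbit relation v² = μ/r at r = 7050 km: μ = v²r = (7.52)² × 7050 = 3.98680×10^5 km³/s².
Semi-major axis of the transfer orbit: a_t = (7050 + 49100)/2 = 28075 km.
Circular speed at r₁: v₁ = √(μ/r₁) = √(3.98680×10^5/7050) = 7.52000 km/s.
On the transfer ellipse at r₁, vis-viva gives v_p = √[μ(2/r₁ − 1/a_t)] = 9.94486 km/s.
First burn Δv₁ = |v_p − v₁| = 2.42486 km/s.
At r₂, v₂ = √(μ/r₂) = 2.84952 km/s.
Transfer-orbit speed at r₂: v_a = √[μ(2/r₂ − 1/a_t)] = 1.42793 km/s.
Second burn Δv₂ = |v₂ − v_a| = 1.42159 km/s.
Total Δv = Δv₁ + Δv₂ = 3.846 km/s.

Δv = 3.85 km/s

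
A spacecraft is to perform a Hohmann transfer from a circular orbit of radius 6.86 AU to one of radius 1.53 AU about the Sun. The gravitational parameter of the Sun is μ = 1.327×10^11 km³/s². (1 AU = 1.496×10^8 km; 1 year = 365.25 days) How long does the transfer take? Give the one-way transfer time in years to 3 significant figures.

t = 4.30 years

In km: r₁ = 6.86 × 1.496×10^8 = 1.026256×10^9 km; r₂ = 1.53 × 1.496×10^8 = 2.28888×10^8 km.
Semi-major axis of the transfer orbit: a_t = (1.026256×10^9 + 2.28888×10^8)/2 = 6.27572×10^8 km.
By Kepler's third law the transfer-orbit period is T = 2π√(a_t³/μ), so t = T/2 = 1.356×10^8 s.
Converting: 1.356×10^8 s ÷ 3.15576×10^7 s/year (365.25 × 86400) = 4.30 years.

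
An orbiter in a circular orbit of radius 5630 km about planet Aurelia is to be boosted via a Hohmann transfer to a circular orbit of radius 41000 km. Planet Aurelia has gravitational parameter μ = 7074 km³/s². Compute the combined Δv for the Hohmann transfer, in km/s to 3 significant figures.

Δv = 0.577 km/s

The Hohmann ellipse has a_t = (r₁ + r₂)/2 = 23315 km.
At r₁ the circular-orbit speed is v₁ = √(μ/r₁) = 1.12093 km/s.
On the transfer ellipse at r₁, vis-viva gives v_p = √[μ(2/r₁ − 1/a_t)] = 1.48646 km/s.
First burn Δv₁ = |v_p − v₁| = 0.3655 km/s.
Circular speed at r₂: v₂ = √(μ/r₂) = 0.4154 km/s.
Transfer-orbit speed at r₂: v_a = √[μ(2/r₂ − 1/a_t)] = 0.2041 km/s.
Second burn Δv₂ = |v₂ − v_a| = 0.2113 km/s.
Total Δv = Δv₁ + Δv₂ = 0.5768 km/s.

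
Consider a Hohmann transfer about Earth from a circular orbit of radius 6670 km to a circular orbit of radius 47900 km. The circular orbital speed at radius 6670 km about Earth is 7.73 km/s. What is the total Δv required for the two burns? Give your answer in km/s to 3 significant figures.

From the circular-orbit relation v² = μ/r at r = 6670 km: μ = v²r = (7.73)² × 6670 = 3.98552×10^5 km³/s².
Transfer-ellipse semi-major axis a_t = (r₁ + r₂)/2 = (6670 + 47900)/2 = 27285 km.
At r₁ the circular-orbit speed is v₁ = √(μ/r₁) = 7.7300 km/s.
Transfer-orbit speed at r₁ (vis-viva): v_p = √[μ(2/r₁ − 1/a_t)] = 10.242 km/s.
First burn Δv₁ = |v_p − v₁| = 2.512 km/s.
Circular speed at r₂: v₂ = √(μ/r₂) = 2.8845 km/s.
Transfer-orbit speed at r₂: v_a = √[μ(2/r₂ − 1/a_t)] = 1.4262 km/s.
Second burn Δv₂ = |v₂ − v_a| = 1.458 km/s.
Total Δv = Δv₁ + Δv₂ = 3.970 km/s.

Δv = 3.97 km/s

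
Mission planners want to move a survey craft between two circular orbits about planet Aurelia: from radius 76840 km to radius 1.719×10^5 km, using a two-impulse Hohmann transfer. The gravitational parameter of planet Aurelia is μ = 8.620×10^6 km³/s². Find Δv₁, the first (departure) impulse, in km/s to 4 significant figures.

Δv₁ = 1.860 km/s

The Hohmann ellipse has a_t = (r₁ + r₂)/2 = 1.2437×10^5 km.
On the circular orbit at r = 76840 km, v_c = √(μ/r) = 10.59 km/s.
Vis-viva on the transfer ellipse at r = 76840 km gives v_t = √[μ(2/r − 1/a_t)] = 12.45 km/s.
Δv₁ = |v_t − v_c| = |12.45 − 10.59| = 1.860 km/s.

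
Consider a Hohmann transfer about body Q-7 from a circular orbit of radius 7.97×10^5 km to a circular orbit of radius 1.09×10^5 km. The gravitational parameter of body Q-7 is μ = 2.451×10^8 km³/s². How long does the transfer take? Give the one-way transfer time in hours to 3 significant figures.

Transfer-ellipse semi-major axis a_t = (r₁ + r₂)/2 = (7.970×10^5 + 1.090×10^5)/2 = 4.530×10^5 km.
By Kepler's third law the transfer-orbit period is T = 2π√(a_t³/μ), so t = T/2 = 61180 s.
Converting: 61180 s ÷ 3600 s/hour = 17.0 hours.

t = 17.0 hours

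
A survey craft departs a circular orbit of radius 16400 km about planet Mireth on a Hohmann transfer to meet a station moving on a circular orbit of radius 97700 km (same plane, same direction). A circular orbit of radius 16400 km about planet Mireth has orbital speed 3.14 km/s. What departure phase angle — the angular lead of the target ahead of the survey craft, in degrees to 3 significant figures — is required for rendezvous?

φ = 99.7°

From the circular-orbit relation v² = μ/r at r = 16400 km: μ = v²r = (3.14)² × 16400 = 1.61697×10^5 km³/s².
The Hohmann ellipse has a_t = (r₁ + r₂)/2 = 57050 km.
Transfer time t = π√(a_t³/μ) = 1.06459×10^5 s.
The target's mean motion on its circular orbit is ω₂ = √(μ/r₂³) = 1.31677×10^-5 rad/s.
Angle swept by the target during transfer: ω₂·t = 1.4018 rad = 80.32°.
The survey craft traverses 180° on the transfer ellipse, so the target must lead by 180° − 80.32° = 99.7°.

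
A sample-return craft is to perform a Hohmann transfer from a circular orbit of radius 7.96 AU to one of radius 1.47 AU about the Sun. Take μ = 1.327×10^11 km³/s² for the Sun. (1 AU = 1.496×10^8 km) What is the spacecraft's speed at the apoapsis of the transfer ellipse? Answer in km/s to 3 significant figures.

v = 5.89 km/s

In km: r₁ = 7.96 × 1.496×10^8 = 1.190816×10^9 km; r₂ = 1.47 × 1.496×10^8 = 2.19912×10^8 km.
Semi-major axis of the transfer orbit: a_t = (1.190816×10^9 + 2.19912×10^8)/2 = 7.05364×10^8 km.
At apoapsis, r = 1.190816×10^9 km.
Applying v² = μ(2/r − 1/a_t): v = 5.894 km/s.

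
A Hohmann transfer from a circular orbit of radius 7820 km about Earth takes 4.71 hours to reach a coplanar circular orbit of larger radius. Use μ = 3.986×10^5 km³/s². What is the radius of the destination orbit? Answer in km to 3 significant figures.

r₂ = 37500 km

Transfer time t = 4.71 hours = 16956 s, and t = π√(a_t³/μ).
So a_t = (μ t²/π²)^(1/3) = (3.986×10^5 × (16956)² / π²)^(1/3) = 22644 km.
Since a_t = (r₁ + r₂)/2, r₂ = 2a_t − r₁ = 2×22644 − 7820 = 37468 km.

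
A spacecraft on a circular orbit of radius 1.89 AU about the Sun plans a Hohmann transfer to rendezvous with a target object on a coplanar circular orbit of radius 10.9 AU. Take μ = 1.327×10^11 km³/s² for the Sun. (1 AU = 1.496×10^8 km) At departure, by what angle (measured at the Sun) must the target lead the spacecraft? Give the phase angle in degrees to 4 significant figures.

φ = 99.11°

In km: r₁ = 1.89 × 1.496×10^8 = 2.82744×10^8 km; r₂ = 10.9 × 1.496×10^8 = 1.63064×10^9 km.
Transfer-ellipse semi-major axis a_t = (r₁ + r₂)/2 = (2.82744×10^8 + 1.63064×10^9)/2 = 9.56692×10^8 km.
The half-period of the transfer ellipse is t = π√(a_t³/μ) = 2.552×10^8 s.
Target angular speed ω₂ = √(μ/r₂³) = 5.532×10^-9 rad/s.
Angle swept by the target during transfer: ω₂·t = 1.4118 rad = 80.89°.
The spacecraft traverses 180° on the transfer ellipse, so the target must lead by 180° − 80.89° = 99.11°.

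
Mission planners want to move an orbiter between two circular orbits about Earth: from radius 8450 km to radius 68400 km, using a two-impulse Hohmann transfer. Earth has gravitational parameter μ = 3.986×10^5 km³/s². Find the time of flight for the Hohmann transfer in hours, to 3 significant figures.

t = 10.4 hours

Transfer-ellipse semi-major axis a_t = (r₁ + r₂)/2 = (8450 + 68400)/2 = 38425 km.
Half the transfer-orbit period gives t = π√(a_t³/μ) = 37480 s.
Converting: 37480 s ÷ 3600 s/hour = 10.4 hours.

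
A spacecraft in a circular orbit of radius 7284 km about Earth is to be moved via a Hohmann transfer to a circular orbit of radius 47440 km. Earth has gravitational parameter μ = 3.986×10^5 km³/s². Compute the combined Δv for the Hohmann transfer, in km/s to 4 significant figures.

Δv = 3.746 km/s

Transfer-ellipse semi-major axis a_t = (r₁ + r₂)/2 = (7284 + 47440)/2 = 27362 km.
Circular speed at r₁: v₁ = √(μ/r₁) = √(3.986×10^5/7284) = 7.3975 km/s.
Transfer-orbit speed at r₁ (vis-viva): v_p = √[μ(2/r₁ − 1/a_t)] = 9.7405 km/s.
First burn Δv₁ = |v_p − v₁| = 2.343 km/s.
At r₂, v₂ = √(μ/r₂) = 2.899 km/s.
Transfer-orbit speed at r₂: v_a = √[μ(2/r₂ − 1/a_t)] = 1.496 km/s.
Second burn Δv₂ = |v₂ − v_a| = 1.403 km/s.
Δv = Δv₁ + Δv₂ = 2.343 + 1.403 = 3.746 km/s.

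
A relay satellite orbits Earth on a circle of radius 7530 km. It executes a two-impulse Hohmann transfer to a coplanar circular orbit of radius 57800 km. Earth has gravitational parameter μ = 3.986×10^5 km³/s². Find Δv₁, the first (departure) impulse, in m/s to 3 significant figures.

Δv₁ = 2400 m/s

The Hohmann ellipse has a_t = (r₁ + r₂)/2 = 32665 km.
Circular speed at r = 7530 km: v_c = √(μ/r) = 7.2756 km/s.
Vis-viva on the transfer ellipse at r = 7530 km gives v_t = √[μ(2/r − 1/a_t)] = 9.6782 km/s.
Δv₁ = |v_t − v_c| = |9.6782 − 7.2756| = 2.403 km/s.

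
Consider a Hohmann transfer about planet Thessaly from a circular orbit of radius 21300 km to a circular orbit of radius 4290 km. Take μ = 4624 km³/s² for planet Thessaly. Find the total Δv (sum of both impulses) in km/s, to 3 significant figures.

Semi-major axis of the transfer orbit: a_t = (21300 + 4290)/2 = 12795 km.
At r₁ the circular-orbit speed is v₁ = √(μ/r₁) = 0.46593 km/s.
On the transfer ellipse at r₁, vis-viva gives v_a = √[μ(2/r₁ − 1/a_t)] = 0.26979 km/s.
First burn Δv₁ = |v_a − v₁| = 0.19614 km/s.
At r₂, v₂ = √(μ/r₂) = 1.03820 km/s.
Transfer-orbit speed at r₂: v_p = √[μ(2/r₂ − 1/a_t)] = 1.33952 km/s.
Second burn Δv₂ = |v₂ − v_p| = 0.30132 km/s.
Δv = Δv₁ + Δv₂ = 0.19614 + 0.30132 = 0.4975 km/s.

Δv = 0.497 km/s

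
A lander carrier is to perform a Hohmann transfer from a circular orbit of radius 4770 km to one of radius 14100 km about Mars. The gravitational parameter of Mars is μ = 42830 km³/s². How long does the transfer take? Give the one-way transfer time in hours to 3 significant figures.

t = 3.86 hours

The Hohmann ellipse has a_t = (r₁ + r₂)/2 = 9435 km.
Half the transfer-orbit period gives t = π√(a_t³/μ) = 13910 s.
Converting: 13910 s ÷ 3600 s/hour = 3.86 hours.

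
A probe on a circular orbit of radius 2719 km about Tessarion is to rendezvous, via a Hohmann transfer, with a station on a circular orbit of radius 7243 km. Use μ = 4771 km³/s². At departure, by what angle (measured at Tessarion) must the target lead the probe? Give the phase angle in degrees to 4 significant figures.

φ = 77.35°

The Hohmann ellipse has a_t = (r₁ + r₂)/2 = 4981 km.
Transfer time t = π√(a_t³/μ) = 15989 s.
The target's mean motion on its circular orbit is ω₂ = √(μ/r₂³) = 1.1205×10^-4 rad/s.
Angle swept by the target during transfer: ω₂·t = 1.7916 rad = 102.65°.
The probe traverses 180° on the transfer ellipse, so the target must lead by 180° − 102.65° = 77.35°.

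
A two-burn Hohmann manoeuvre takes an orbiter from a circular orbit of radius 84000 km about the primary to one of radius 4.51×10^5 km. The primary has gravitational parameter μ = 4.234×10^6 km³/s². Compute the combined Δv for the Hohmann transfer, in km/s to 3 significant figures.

Δv = 3.47 km/s

The Hohmann ellipse has a_t = (r₁ + r₂)/2 = 2.675×10^5 km.
At r₁ the circular-orbit speed is v₁ = √(μ/r₁) = 7.100 km/s.
On the transfer ellipse at r₁, vis-viva gives v_p = √[μ(2/r₁ − 1/a_t)] = 9.219 km/s.
First burn Δv₁ = |v_p − v₁| = 2.119 km/s.
Circular speed at r₂: v₂ = √(μ/r₂) = 3.064 km/s.
Transfer-orbit speed at r₂: v_a = √[μ(2/r₂ − 1/a_t)] = 1.717 km/s.
Second burn Δv₂ = |v₂ − v_a| = 1.347 km/s.
Δv = Δv₁ + Δv₂ = 2.119 + 1.347 = 3.466 km/s.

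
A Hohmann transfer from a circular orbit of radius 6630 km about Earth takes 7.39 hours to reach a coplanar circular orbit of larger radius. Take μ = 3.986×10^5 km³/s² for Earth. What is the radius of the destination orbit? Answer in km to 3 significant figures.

Transfer time t = 7.39 hours = 26604 s, and t = π√(a_t³/μ).
So a_t = (μ t²/π²)^(1/3) = (3.986×10^5 × (26604)² / π²)^(1/3) = 30576 km.
Since a_t = (r₁ + r₂)/2, r₂ = 2a_t − r₁ = 2×30576 − 6630 = 54522 km.

r₂ = 54500 km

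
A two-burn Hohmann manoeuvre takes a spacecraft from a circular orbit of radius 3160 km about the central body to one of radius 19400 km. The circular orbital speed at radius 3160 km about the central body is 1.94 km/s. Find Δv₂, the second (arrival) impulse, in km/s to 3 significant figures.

Δv₂ = 0.369 km/s

From the circular-orbit relation v² = μ/r at r = 3160 km: μ = v²r = (1.94)² × 3160 = 11893.0 km³/s².
The Hohmann ellipse has a_t = (r₁ + r₂)/2 = 11280 km.
On the circular orbit at r = 19400 km, v_c = √(μ/r) = 0.7830 km/s.
Transfer-orbit speed at the same r (vis-viva, a = a_t): v_t = √[μ(2/r − 1/a_t)] = 0.4144 km/s.
Δv₂ = |v_t − v_c| = |0.4144 − 0.7830| = 0.3686 km/s.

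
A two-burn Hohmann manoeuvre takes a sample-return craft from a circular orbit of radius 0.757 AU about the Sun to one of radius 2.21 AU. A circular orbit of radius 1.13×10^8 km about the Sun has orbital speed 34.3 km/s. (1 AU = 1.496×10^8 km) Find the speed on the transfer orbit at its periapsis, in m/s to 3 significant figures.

From the circular-orbit relation v² = μ/r at r = 1.13×10^8 km: μ = v²r = (34.3)² × 1.13×10^8 = 1.32943×10^11 km³/s².
In km: r₁ = 0.757 × 1.496×10^8 = 1.132472×10^8 km; r₂ = 2.21 × 1.496×10^8 = 3.30616×10^8 km.
Semi-major axis of the transfer orbit: a_t = (1.132472×10^8 + 3.30616×10^8)/2 = 2.219316×10^8 km.
The periapsis of the transfer ellipse is at r = 1.132472×10^8 km.
Applying v² = μ(2/r − 1/a_t): v = 41.82 km/s.

v = 41800 m/s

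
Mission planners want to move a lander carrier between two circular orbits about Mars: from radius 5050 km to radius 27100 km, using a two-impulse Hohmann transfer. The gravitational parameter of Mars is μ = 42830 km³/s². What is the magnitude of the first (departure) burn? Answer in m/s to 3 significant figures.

Transfer-ellipse semi-major axis a_t = (r₁ + r₂)/2 = (5050 + 27100)/2 = 16075 km.
On the circular orbit at r = 5050 km, v_c = √(μ/r) = 2.912 km/s.
Vis-viva on the transfer ellipse at r = 5050 km gives v_t = √[μ(2/r − 1/a_t)] = 3.781 km/s.
Δv₁ = |v_t − v_c| = |3.781 − 2.912| = 0.8690 km/s.

Δv₁ = 869 m/s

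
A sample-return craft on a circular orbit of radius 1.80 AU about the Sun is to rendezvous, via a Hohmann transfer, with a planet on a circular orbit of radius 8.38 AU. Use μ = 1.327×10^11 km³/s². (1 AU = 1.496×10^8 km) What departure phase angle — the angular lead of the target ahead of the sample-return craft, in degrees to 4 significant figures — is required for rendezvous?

φ = 94.79°

In km: r₁ = 1.80 × 1.496×10^8 = 2.6928×10^8 km; r₂ = 8.38 × 1.496×10^8 = 1.253648×10^9 km.
Semi-major axis of the transfer orbit: a_t = (2.6928×10^8 + 1.253648×10^9)/2 = 7.61464×10^8 km.
The half-period of the transfer ellipse is t = π√(a_t³/μ) = 1.8121×10^8 s.
Target angular speed ω₂ = √(μ/r₂³) = 8.2068×10^-9 rad/s.
Angle swept by the target during transfer: ω₂·t = 1.4872 rad = 85.21°.
Arrival is 180° from departure on the ellipse, so φ = 180° − 85.21° = 94.79°.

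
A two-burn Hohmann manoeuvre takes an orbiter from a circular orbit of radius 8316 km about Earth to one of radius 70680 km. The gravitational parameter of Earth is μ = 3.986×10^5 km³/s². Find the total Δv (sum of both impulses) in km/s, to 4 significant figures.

Transfer-ellipse semi-major axis a_t = (r₁ + r₂)/2 = (8316 + 70680)/2 = 39498 km.
Circular speed at r₁: v₁ = √(μ/r₁) = √(3.986×10^5/8316) = 6.923 km/s.
On the transfer ellipse at r₁, vis-viva gives v_p = √[μ(2/r₁ − 1/a_t)] = 9.261 km/s.
First burn Δv₁ = |v_p − v₁| = 2.338 km/s.
At r₂, v₂ = √(μ/r₂) = 2.375 km/s.
Transfer-orbit speed at r₂: v_a = √[μ(2/r₂ − 1/a_t)] = 1.090 km/s.
Second burn Δv₂ = |v₂ − v_a| = 1.285 km/s.
Δv = Δv₁ + Δv₂ = 2.338 + 1.285 = 3.623 km/s.

Δv = 3.623 km/s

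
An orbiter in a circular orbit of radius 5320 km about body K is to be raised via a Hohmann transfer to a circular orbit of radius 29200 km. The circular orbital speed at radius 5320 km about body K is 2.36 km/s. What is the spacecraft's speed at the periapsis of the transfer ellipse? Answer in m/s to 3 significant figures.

From the circular-orbit relation v² = μ/r at r = 5320 km: μ = v²r = (2.36)² × 5320 = 29630.3 km³/s².
Semi-major axis of the transfer orbit: a_t = (5320 + 29200)/2 = 17260 km.
At periapsis, r = 5320 km.
From the vis-viva equation, v = √[μ(2/r − 1/a_t)] = 3.070 km/s.

v = 3070 m/s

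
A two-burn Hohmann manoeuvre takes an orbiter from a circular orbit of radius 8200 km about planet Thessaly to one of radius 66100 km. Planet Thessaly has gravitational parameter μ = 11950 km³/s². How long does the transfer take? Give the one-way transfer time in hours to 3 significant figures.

Transfer-ellipse semi-major axis a_t = (r₁ + r₂)/2 = (8200 + 66100)/2 = 37150 km.
By Kepler's third law the transfer-orbit period is T = 2π√(a_t³/μ), so t = T/2 = 2.058×10^5 s.
Converting: 2.058×10^5 s ÷ 3600 s/hour = 57.2 hours.

t = 57.2 hours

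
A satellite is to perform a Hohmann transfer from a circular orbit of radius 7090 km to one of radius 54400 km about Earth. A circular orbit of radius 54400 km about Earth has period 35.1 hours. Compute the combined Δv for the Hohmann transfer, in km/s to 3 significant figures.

Δv = 3.88 km/s

From Kepler's third law T² = 4π²r³/μ at r = 54400 km, T = 35.1 hours = 35.1 × 3600 s = 1.2636×10^5 s: μ = 4π²r³/T² = 3.98050×10^5 km³/s².
Transfer-ellipse semi-major axis a_t = (r₁ + r₂)/2 = (7090 + 54400)/2 = 30745 km.
Circular speed at r₁: v₁ = √(μ/r₁) = √(3.98050×10^5/7090) = 7.493 km/s.
On the transfer ellipse at r₁, vis-viva equation gives v_p = √[μ(2/r₁ − 1/a_t)] = 9.967 km/s.
First burn Δv₁ = |v_p − v₁| = 2.474 km/s.
Circular speed at r₂: v₂ = √(μ/r₂) = 2.705 km/s.
Transfer-orbit speed at r₂: v_a = √[μ(2/r₂ − 1/a_t)] = 1.299 km/s.
Second burn Δv₂ = |v₂ − v_a| = 1.406 km/s.
Total Δv = Δv₁ + Δv₂ = 3.880 km/s.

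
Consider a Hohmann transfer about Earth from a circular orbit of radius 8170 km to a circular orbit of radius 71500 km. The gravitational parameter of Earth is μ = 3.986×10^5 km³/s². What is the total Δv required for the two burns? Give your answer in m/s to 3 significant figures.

Transfer-ellipse semi-major axis a_t = (r₁ + r₂)/2 = (8170 + 71500)/2 = 39835 km.
Circular speed at r₁: v₁ = √(μ/r₁) = √(3.986×10^5/8170) = 6.985 km/s.
On the transfer ellipse at r₁, v² = μ(2/r − 1/a) gives v_p = √[μ(2/r₁ − 1/a_t)] = 9.358 km/s.
First burn Δv₁ = |v_p − v₁| = 2.373 km/s.
Circular speed at r₂: v₂ = √(μ/r₂) = 2.361 km/s.
Transfer-orbit speed at r₂: v_a = √[μ(2/r₂ − 1/a_t)] = 1.069 km/s.
Second burn Δv₂ = |v₂ − v_a| = 1.292 km/s.
Total Δv = Δv₁ + Δv₂ = 3.665 km/s.

Δv = 3660 m/s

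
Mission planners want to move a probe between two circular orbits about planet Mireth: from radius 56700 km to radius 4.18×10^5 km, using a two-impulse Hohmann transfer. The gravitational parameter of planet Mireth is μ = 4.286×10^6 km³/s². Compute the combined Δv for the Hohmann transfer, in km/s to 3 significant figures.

Semi-major axis of the transfer orbit: a_t = (56700 + 4.180×10^5)/2 = 2.3735×10^5 km.
At r₁ the circular-orbit speed is v₁ = √(μ/r₁) = 8.6943 km/s.
Transfer-orbit speed at r₁ (v² = μ(2/r − 1/a)): v_p = √[μ(2/r₁ − 1/a_t)] = 11.538 km/s.
First burn Δv₁ = |v_p − v₁| = 2.844 km/s.
At r₂, v₂ = √(μ/r₂) = 3.202 km/s.
Transfer-orbit speed at r₂: v_a = √[μ(2/r₂ − 1/a_t)] = 1.565 km/s.
Second burn Δv₂ = |v₂ − v_a| = 1.637 km/s.
Total Δv = Δv₁ + Δv₂ = 4.481 km/s.

Δv = 4.48 km/s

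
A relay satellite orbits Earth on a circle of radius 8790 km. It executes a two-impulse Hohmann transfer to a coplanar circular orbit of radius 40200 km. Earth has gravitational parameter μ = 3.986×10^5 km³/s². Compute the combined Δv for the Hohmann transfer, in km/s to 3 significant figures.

Δv = 3.16 km/s

Transfer-ellipse semi-major axis a_t = (r₁ + r₂)/2 = (8790 + 40200)/2 = 24495 km.
Circular speed at r₁: v₁ = √(μ/r₁) = √(3.986×10^5/8790) = 6.7340 km/s.
On the transfer ellipse at r₁, vis-viva gives v_p = √[μ(2/r₁ − 1/a_t)] = 8.6268 km/s.
First burn Δv₁ = |v_p − v₁| = 1.8928 km/s.
Circular speed at r₂: v₂ = √(μ/r₂) = 3.1489 km/s.
Transfer-orbit speed at r₂: v_a = √[μ(2/r₂ − 1/a_t)] = 1.8863 km/s.
Second burn Δv₂ = |v₂ − v_a| = 1.2626 km/s.
Total Δv = Δv₁ + Δv₂ = 3.155 km/s.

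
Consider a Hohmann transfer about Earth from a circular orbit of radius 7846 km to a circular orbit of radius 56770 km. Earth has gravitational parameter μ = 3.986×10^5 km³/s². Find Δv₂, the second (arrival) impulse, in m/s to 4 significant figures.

Δv₂ = 1344 m/s

Semi-major axis of the transfer orbit: a_t = (7846 + 56770)/2 = 32308 km.
On the circular orbit at r = 56770 km, v_c = √(μ/r) = 2.650 km/s.
Transfer-orbit speed at the same r (vis-viva, a = a_t): v_t = √[μ(2/r − 1/a_t)] = 1.306 km/s.
Δv₂ = |v_t − v_c| = |1.306 − 2.650| = 1.344 km/s.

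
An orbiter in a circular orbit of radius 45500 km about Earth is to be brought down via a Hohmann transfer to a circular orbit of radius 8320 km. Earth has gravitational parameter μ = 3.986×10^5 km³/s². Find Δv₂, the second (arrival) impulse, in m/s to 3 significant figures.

Δv₂ = 2080 m/s

Transfer-ellipse semi-major axis a_t = (r₁ + r₂)/2 = (45500 + 8320)/2 = 26910 km.
Circular speed at r = 8320 km: v_c = √(μ/r) = 6.9216 km/s.
Vis-viva on the transfer ellipse at r = 8320 km gives v_t = √[μ(2/r − 1/a_t)] = 9.0003 km/s.
Δv₂ = |v_t − v_c| = |9.0003 − 6.9216| = 2.079 km/s.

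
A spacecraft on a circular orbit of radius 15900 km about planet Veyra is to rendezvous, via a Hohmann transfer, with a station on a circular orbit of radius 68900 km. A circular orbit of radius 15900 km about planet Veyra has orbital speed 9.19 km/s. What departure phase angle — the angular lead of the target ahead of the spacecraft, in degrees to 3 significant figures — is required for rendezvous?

From the circular-orbit relation v² = μ/r at r = 15900 km: μ = v²r = (9.19)² × 15900 = 1.34285×10^6 km³/s².
The Hohmann ellipse has a_t = (r₁ + r₂)/2 = 42400 km.
Transfer time t = π√(a_t³/μ) = 23669 s.
The target's mean motion on its circular orbit is ω₂ = √(μ/r₂³) = 6.4075×10^-5 rad/s.
Angle swept by the target during transfer: ω₂·t = 1.5166 rad = 86.89°.
Arrival is 180° from departure on the ellipse, so φ = 180° − 86.89° = 93.1°.

φ = 93.1°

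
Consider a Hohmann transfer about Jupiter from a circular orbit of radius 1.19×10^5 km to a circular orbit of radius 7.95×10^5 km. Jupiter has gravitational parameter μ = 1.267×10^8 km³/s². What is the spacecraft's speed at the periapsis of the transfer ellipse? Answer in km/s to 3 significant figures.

v = 43.0 km/s

The Hohmann ellipse has a_t = (r₁ + r₂)/2 = 4.570×10^5 km.
The periapsis of the transfer ellipse is at r = 1.190×10^5 km.
Applying v² = μ(2/r − 1/a_t): v = 43.04 km/s.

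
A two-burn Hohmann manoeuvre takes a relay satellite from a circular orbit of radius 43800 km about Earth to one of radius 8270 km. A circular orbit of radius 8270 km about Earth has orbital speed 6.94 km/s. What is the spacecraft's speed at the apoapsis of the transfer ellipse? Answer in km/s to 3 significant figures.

From the circular-orbit relation v² = μ/r at r = 8270 km: μ = v²r = (6.94)² × 8270 = 3.98313×10^5 km³/s².
Semi-major axis of the transfer orbit: a_t = (43800 + 8270)/2 = 26035 km.
The apoapsis of the transfer ellipse is at r = 43800 km.
Applying v² = μ(2/r − 1/a_t): v = 1.700 km/s.

v = 1.70 km/s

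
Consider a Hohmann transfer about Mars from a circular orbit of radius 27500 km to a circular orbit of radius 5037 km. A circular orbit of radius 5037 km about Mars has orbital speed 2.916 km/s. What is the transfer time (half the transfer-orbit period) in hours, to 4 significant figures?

From the circular-orbit relation v² = μ/r at r = 5037 km: μ = v²r = (2.916)² × 5037 = 42829.9 km³/s².
Semi-major axis of the transfer orbit: a_t = (27500 + 5037)/2 = 16268.5 km.
Half the transfer-orbit period gives t = π√(a_t³/μ) = 31500 s.
Converting: 31500 s ÷ 3600 s/hour = 8.750 hours.

t = 8.750 hours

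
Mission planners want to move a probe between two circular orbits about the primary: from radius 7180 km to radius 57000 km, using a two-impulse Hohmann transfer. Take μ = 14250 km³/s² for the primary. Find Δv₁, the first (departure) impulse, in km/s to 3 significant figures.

Δv₁ = 0.469 km/s

Semi-major axis of the transfer orbit: a_t = (7180 + 57000)/2 = 32090 km.
On the circular orbit at r = 7180 km, v_c = √(μ/r) = 1.4088 km/s.
Vis-viva on the transfer ellipse at r = 7180 km gives v_t = √[μ(2/r − 1/a_t)] = 1.8776 km/s.
Δv₁ = |v_t − v_c| = |1.8776 − 1.4088| = 0.4688 km/s.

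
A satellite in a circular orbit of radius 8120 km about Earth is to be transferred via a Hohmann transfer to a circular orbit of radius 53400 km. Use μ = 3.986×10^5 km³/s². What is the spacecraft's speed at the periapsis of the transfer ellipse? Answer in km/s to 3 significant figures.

The Hohmann ellipse has a_t = (r₁ + r₂)/2 = 30760 km.
The periapsis of the transfer ellipse is at r = 8120 km.
Vis-viva: v = √[μ(2/r − 1/a_t)] = √[3.986×10^5 × (2/8120 − 1/30760)] = 9.231 km/s.

v = 9.23 km/s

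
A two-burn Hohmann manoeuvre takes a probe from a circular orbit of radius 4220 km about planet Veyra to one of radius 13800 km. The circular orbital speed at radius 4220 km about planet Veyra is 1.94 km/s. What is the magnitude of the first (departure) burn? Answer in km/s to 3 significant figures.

Δv₁ = 0.461 km/s

From the circular-orbit relation v² = μ/r at r = 4220 km: μ = v²r = (1.94)² × 4220 = 15882.4 km³/s².
The Hohmann ellipse has a_t = (r₁ + r₂)/2 = 9010 km.
On the circular orbit at r = 4220 km, v_c = √(μ/r) = 1.9400 km/s.
Transfer-orbit speed at the same r (vis-viva, a = a_t): v_t = √[μ(2/r − 1/a_t)] = 2.4009 km/s.
Δv₁ = |v_t − v_c| = |2.4009 − 1.9400| = 0.4609 km/s.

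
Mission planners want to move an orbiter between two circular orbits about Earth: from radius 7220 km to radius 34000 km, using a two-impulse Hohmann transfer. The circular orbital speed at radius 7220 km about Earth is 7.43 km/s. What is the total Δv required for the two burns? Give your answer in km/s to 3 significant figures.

From the circular-orbit relation v² = μ/r at r = 7220 km: μ = v²r = (7.43)² × 7220 = 3.98579×10^5 km³/s².
The Hohmann ellipse has a_t = (r₁ + r₂)/2 = 20610 km.
At r₁ the circular-orbit speed is v₁ = √(μ/r₁) = 7.430 km/s.
Transfer-orbit speed at r₁ (v² = μ(2/r − 1/a)): v_p = √[μ(2/r₁ − 1/a_t)] = 9.543 km/s.
First burn Δv₁ = |v_p − v₁| = 2.113 km/s.
Circular speed at r₂: v₂ = √(μ/r₂) = 3.424 km/s.
Transfer-orbit speed at r₂: v_a = √[μ(2/r₂ − 1/a_t)] = 2.027 km/s.
Second burn Δv₂ = |v₂ − v_a| = 1.397 km/s.
Δv = Δv₁ + Δv₂ = 2.113 + 1.397 = 3.510 km/s.

Δv = 3.51 km/s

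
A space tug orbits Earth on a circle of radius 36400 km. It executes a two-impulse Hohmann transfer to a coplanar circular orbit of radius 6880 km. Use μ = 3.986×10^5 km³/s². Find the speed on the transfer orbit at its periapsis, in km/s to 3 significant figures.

v = 9.87 km/s

Semi-major axis of the transfer orbit: a_t = (36400 + 6880)/2 = 21640 km.
At periapsis, r = 6880 km.
From the vis-viva equation, v = √[μ(2/r − 1/a_t)] = 9.872 km/s.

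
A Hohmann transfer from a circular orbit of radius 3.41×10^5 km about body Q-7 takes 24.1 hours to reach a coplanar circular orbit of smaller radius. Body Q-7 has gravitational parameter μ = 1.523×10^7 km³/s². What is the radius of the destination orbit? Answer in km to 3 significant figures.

r₂ = 1.12×10^5 km

Transfer time t = 24.1 hours = 86760 s, and t = π√(a_t³/μ).
So a_t = (μ t²/π²)^(1/3) = (1.523×10^7 × (86760)² / π²)^(1/3) = 2.2647×10^5 km.
Since a_t = (r₁ + r₂)/2, r₂ = 2a_t − r₁ = 2×2.2647×10^5 − 3.410×10^5 = 1.1194×10^5 km.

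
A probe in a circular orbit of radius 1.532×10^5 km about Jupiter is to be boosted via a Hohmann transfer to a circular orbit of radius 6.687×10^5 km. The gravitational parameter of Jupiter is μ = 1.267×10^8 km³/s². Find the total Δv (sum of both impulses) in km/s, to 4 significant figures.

Δv = 13.29 km/s

Transfer-ellipse semi-major axis a_t = (r₁ + r₂)/2 = (1.532×10^5 + 6.687×10^5)/2 = 4.1095×10^5 km.
Circular speed at r₁: v₁ = √(μ/r₁) = √(1.267×10^8/1.532×10^5) = 28.758 km/s.
Transfer-orbit speed at r₁ (vis-viva): v_p = √[μ(2/r₁ − 1/a_t)] = 36.684 km/s.
First burn Δv₁ = |v_p − v₁| = 7.926 km/s.
Circular speed at r₂: v₂ = √(μ/r₂) = 13.7649 km/s.
Transfer-orbit speed at r₂: v_a = √[μ(2/r₂ − 1/a_t)] = 8.40442 km/s.
Second burn Δv₂ = |v₂ − v_a| = 5.360 km/s.
Total Δv = Δv₁ + Δv₂ = 13.29 km/s.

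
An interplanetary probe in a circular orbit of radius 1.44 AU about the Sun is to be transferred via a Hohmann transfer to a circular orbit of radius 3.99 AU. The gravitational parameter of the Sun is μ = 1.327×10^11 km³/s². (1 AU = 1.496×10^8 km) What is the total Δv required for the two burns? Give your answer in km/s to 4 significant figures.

Δv = 9.320 km/s

In km: r₁ = 1.44 × 1.496×10^8 = 2.15424×10^8 km; r₂ = 3.99 × 1.496×10^8 = 5.96904×10^8 km.
The Hohmann ellipse has a_t = (r₁ + r₂)/2 = 4.06164×10^8 km.
Circular speed at r₁: v₁ = √(μ/r₁) = √(1.327×10^11/2.15424×10^8) = 24.819 km/s.
On the transfer ellipse at r₁, v² = μ(2/r − 1/a) gives v_p = √[μ(2/r₁ − 1/a_t)] = 30.088 km/s.
First burn Δv₁ = |v_p − v₁| = 5.269 km/s.
At r₂, v₂ = √(μ/r₂) = 14.910 km/s.
Transfer-orbit speed at r₂: v_a = √[μ(2/r₂ − 1/a_t)] = 10.859 km/s.
Second burn Δv₂ = |v₂ − v_a| = 4.051 km/s.
Δv = Δv₁ + Δv₂ = 5.269 + 4.051 = 9.320 km/s.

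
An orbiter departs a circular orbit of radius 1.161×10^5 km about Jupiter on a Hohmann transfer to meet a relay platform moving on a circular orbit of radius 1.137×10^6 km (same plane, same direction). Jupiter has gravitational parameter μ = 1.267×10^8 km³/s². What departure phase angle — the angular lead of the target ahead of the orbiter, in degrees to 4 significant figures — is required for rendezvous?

φ = 106.4°

The Hohmann ellipse has a_t = (r₁ + r₂)/2 = 6.2655×10^5 km.
The half-period of the transfer ellipse is t = π√(a_t³/μ) = 1.384×10^5 s.
Target angular speed ω₂ = √(μ/r₂³) = 9.284×10^-6 rad/s.
Angle swept by the target during transfer: ω₂·t = 1.285 rad = 73.63°.
Arrival is 180° from departure on the ellipse, so φ = 180° − 73.63° = 106.4°.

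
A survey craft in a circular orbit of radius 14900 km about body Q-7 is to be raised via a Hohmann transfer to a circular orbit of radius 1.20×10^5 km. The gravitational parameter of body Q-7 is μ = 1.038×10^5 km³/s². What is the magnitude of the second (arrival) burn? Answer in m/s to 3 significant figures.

Transfer-ellipse semi-major axis a_t = (r₁ + r₂)/2 = (14900 + 1.200×10^5)/2 = 67450 km.
On the circular orbit at r = 1.200×10^5 km, v_c = √(μ/r) = 0.93005 km/s.
Transfer-orbit speed at the same r (vis-viva, a = a_t): v_t = √[μ(2/r − 1/a_t)] = 0.43713 km/s.
Δv₂ = |v_t − v_c| = |0.43713 − 0.93005| = 0.4929 km/s.

Δv₂ = 493 m/s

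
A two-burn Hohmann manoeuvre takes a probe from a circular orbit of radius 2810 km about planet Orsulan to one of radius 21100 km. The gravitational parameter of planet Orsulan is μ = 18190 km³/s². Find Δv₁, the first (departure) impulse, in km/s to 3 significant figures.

Δv₁ = 0.836 km/s

Transfer-ellipse semi-major axis a_t = (r₁ + r₂)/2 = (2810 + 21100)/2 = 11955 km.
On the circular orbit at r = 2810 km, v_c = √(μ/r) = 2.5443 km/s.
Transfer-orbit speed at the same r (vis-viva, a = a_t): v_t = √[μ(2/r − 1/a_t)] = 3.3801 km/s.
Δv₁ = |v_t − v_c| = |3.3801 − 2.5443| = 0.8358 km/s.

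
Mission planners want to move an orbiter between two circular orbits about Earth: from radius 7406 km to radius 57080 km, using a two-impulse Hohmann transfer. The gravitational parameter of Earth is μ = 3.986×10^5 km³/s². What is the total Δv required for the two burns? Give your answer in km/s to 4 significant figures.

Δv = 3.801 km/s

Transfer-ellipse semi-major axis a_t = (r₁ + r₂)/2 = (7406 + 57080)/2 = 32243 km.
Circular speed at r₁: v₁ = √(μ/r₁) = √(3.986×10^5/7406) = 7.336 km/s.
On the transfer ellipse at r₁, vis-viva gives v_p = √[μ(2/r₁ − 1/a_t)] = 9.761 km/s.
First burn Δv₁ = |v_p − v₁| = 2.425 km/s.
Circular speed at r₂: v₂ = √(μ/r₂) = 2.6426 km/s.
Transfer-orbit speed at r₂: v_a = √[μ(2/r₂ − 1/a_t)] = 1.2665 km/s.
Second burn Δv₂ = |v₂ − v_a| = 1.376 km/s.
Δv = Δv₁ + Δv₂ = 2.425 + 1.376 = 3.801 km/s.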